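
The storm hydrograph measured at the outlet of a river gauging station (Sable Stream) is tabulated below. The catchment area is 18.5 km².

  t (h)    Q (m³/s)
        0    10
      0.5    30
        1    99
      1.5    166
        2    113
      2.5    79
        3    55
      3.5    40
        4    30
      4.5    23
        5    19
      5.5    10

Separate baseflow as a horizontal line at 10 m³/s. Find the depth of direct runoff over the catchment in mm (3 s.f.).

d ≈ 53.9 mm

Direct runoff: 0.0, 20.0, 89.0, 156.0, 103.0, 69.0, 45.0, 30.0, 20.0, 13.0, 9.0, 0.0 m³/s; ΣQ_DR = 554.0 m³/s.
V = ΣQ_DR · Δt = 554.0 × 1800 s = 9.972 × 10^5 m³.
Over A = 18.5 km², depth = V / A = 53.9 mm.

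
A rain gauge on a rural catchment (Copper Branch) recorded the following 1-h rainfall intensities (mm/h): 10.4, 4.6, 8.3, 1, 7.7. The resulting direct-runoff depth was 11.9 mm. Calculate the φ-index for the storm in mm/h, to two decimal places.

Only the 3 blocks with intensity above φ contribute runoff: 10.4, 8.3, 7.7 mm/h.
Σ(I−φ)·Δt = d  ⇒  (10.4+8.3+7.7 − 3φ)·1 = 11.9
φ = (26.40 − 11.9/1) / 3 = 4.83 mm/h.

φ ≈ 4.83 mm/h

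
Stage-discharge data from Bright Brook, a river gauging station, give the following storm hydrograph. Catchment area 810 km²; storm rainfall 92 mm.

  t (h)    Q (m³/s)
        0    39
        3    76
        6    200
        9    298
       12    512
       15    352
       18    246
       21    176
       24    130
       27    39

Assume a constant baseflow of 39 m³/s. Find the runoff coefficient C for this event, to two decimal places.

C ≈ 0.24

ΣQ_DR = 1678 m³/s; V = ΣQ_DR·Δt = 1.812 × 10^7 m³.
Runoff depth d = V / A = 22.37 mm.
C = d / P = 22.37 / 92 = 0.24.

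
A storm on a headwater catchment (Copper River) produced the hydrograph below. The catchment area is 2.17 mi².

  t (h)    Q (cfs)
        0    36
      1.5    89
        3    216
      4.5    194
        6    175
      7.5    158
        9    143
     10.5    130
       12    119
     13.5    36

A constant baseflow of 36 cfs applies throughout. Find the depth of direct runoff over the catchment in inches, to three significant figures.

d ≈ 1.00 in

Direct runoff: 0.0, 53.0, 180.0, 158.0, 139.0, 122.0, 107.0, 94.0, 83.0, 0.0 cfs; ΣQ_DR = 936.0 cfs.
V = ΣQ_DR · Δt = 936.0 × 5400 s = 5.054 × 10^6 ft³.
Over A = 2.17 mi², depth = V / A = 1.00 in.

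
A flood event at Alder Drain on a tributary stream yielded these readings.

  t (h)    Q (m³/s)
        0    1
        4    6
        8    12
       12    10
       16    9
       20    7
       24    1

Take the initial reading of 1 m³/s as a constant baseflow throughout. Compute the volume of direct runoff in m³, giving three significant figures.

Direct-runoff ordinates (Q − Q_b): 0.0, 5.0, 11.0, 9.0, 8.0, 6.0, 0.0 m³/s.
ΣQ_DR = 39.00 m³/s.
With Δt = 4 h = 14400 s, V = ΣQ_DR · Δt = 39.00 × 14400 = 5.62 × 10^5 m³.

V ≈ 5.62 × 10^5 m³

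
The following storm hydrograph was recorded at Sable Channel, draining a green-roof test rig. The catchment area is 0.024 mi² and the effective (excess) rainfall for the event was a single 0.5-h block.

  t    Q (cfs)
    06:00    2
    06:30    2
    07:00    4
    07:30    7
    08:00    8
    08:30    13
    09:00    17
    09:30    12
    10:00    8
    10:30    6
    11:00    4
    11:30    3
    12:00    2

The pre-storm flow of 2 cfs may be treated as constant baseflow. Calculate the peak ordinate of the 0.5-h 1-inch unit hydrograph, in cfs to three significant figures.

Direct runoff: 0.0, 0.0, 2.0, 5.0, 6.0, 11.0, 15.0, 10.0, 6.0, 4.0, 2.0, 1.0, 0.0 cfs; ΣQ_DR = 62.00 cfs, peak = 15.0 cfs.
Runoff depth d = ΣQ_DR·Δt / A = 62.00 × 1800 / (0.024 mi²) = 2.002 in.
The 1-inch UH is the DRH scaled by (1 in)/d, so U_p = 15.0 × 1/2.002 = 7.49 cfs.

U_p ≈ 7.49 cfs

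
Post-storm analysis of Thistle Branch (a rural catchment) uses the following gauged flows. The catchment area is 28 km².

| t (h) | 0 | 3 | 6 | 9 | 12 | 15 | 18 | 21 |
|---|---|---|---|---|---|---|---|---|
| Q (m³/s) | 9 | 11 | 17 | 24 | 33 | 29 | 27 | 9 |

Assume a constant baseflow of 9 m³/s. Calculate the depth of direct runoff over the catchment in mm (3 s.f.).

Direct runoff: 0.0, 2.0, 8.0, 15.0, 24.0, 20.0, 18.0, 0.0 m³/s; ΣQ_DR = 87.00 m³/s.
V = ΣQ_DR · Δt = 87.00 × 10800 s = 9.396 × 10^5 m³.
Over A = 28 km², depth = V / A = 33.6 mm.

d ≈ 33.6 mm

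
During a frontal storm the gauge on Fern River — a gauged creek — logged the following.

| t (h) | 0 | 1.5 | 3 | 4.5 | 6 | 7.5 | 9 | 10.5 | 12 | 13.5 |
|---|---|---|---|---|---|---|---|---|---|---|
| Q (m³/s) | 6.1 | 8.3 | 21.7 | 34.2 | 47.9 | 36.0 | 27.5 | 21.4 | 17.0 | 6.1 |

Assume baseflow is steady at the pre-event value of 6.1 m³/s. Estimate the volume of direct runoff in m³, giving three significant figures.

Direct-runoff ordinates (Q − Q_b): 0.0, 2.2, 15.6, 28.1, 41.8, 29.9, 21.4, 15.3, 10.9, 0.0 m³/s.
ΣQ_DR = 165.2 m³/s.
With Δt = 1.5 h = 5400 s, V = ΣQ_DR · Δt = 165.2 × 5400 = 8.92 × 10^5 m³.

V ≈ 8.92 × 10^5 m³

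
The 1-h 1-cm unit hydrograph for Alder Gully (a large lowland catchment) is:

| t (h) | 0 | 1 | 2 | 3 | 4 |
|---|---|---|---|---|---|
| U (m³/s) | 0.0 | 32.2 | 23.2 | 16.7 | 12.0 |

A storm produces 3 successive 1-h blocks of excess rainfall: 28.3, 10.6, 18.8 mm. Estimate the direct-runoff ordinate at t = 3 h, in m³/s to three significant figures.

Q ≈ 132 m³/s

By discrete convolution, Q_j = Σ (P_i / 10 mm) · U_{j−i}.
At t = 3 h (j=3): Q = (28.3/10)·16.7 + (10.6/10)·23.2 + (18.8/10)·32.2 = 132 m³/s.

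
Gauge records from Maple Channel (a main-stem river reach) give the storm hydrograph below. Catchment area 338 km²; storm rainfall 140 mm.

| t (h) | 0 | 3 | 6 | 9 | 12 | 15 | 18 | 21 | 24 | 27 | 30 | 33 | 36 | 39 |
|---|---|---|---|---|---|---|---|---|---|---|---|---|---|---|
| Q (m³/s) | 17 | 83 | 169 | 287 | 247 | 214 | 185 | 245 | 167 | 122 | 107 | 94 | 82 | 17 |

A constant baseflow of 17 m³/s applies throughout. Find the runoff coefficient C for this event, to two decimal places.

C ≈ 0.41

ΣQ_DR = 1798 m³/s; V = ΣQ_DR·Δt = 1.942 × 10^7 m³.
Runoff depth d = V / A = 57.45 mm.
C = d / P = 57.45 / 140 = 0.41.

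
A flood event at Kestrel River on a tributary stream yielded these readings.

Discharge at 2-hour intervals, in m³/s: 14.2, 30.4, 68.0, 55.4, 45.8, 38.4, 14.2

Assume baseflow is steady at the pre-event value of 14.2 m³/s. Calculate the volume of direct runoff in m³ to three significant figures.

Direct-runoff ordinates (Q − Q_b): 0.0, 16.2, 53.8, 41.2, 31.6, 24.2, 0.0 m³/s.
ΣQ_DR = 167.0 m³/s.
With Δt = 2 h = 7200 s, V = ΣQ_DR · Δt = 167.0 × 7200 = 1.20 × 10^6 m³.

V ≈ 1.20 × 10^6 m³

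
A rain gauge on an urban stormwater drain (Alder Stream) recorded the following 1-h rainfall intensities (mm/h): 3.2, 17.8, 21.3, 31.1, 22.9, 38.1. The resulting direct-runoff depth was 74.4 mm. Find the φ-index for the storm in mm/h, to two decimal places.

φ ≈ 11.36 mm/h

Only the 5 blocks with intensity above φ contribute runoff: 17.8, 21.3, 31.1, 22.9, 38.1 mm/h.
Σ(I−φ)·Δt = d  ⇒  (17.8+21.3+31.1+22.9+38.1 − 5φ)·1 = 74.4
φ = (131.2 − 74.4/1) / 5 = 11.36 mm/h.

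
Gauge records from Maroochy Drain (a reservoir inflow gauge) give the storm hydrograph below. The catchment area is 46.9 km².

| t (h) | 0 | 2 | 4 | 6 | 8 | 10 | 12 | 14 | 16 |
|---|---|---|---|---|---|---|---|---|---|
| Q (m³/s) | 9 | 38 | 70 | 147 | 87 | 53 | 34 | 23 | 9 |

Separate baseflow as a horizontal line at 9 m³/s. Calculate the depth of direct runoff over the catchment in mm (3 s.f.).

Direct runoff: 0.0, 29.0, 61.0, 138.0, 78.0, 44.0, 25.0, 14.0, 0.0 m³/s; ΣQ_DR = 389.0 m³/s.
V = ΣQ_DR · Δt = 389.0 × 7200 s = 2.801 × 10^6 m³.
Over A = 46.9 km², depth = V / A = 59.7 mm.

d ≈ 59.7 mm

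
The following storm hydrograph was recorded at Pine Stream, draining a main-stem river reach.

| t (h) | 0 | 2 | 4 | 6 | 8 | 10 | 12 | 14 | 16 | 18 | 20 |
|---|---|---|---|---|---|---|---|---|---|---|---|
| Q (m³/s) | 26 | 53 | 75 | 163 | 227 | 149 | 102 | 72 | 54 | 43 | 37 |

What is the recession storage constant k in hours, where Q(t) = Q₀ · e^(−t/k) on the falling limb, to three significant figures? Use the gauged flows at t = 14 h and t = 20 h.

On the falling limb, Q drops from 72 to 37 m³/s between t = 14 h and t = 20 h (Δt = 6 h).
k = −Δt / ln(Q₂/Q₁) = −6 / ln(37/72) = 9.01 h.

k ≈ 9.01 h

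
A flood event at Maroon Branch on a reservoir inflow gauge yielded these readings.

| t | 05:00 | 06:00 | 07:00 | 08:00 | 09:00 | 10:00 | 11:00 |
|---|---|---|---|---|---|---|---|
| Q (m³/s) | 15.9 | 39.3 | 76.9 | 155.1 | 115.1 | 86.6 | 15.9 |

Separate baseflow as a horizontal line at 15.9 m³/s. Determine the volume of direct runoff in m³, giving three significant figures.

Direct-runoff ordinates (Q − Q_b): 0.0, 23.4, 61.0, 139.2, 99.2, 70.7, 0.0 m³/s.
ΣQ_DR = 393.5 m³/s.
With Δt = 1 h = 3600 s, V = ΣQ_DR · Δt = 393.5 × 3600 = 1.42 × 10^6 m³.

V ≈ 1.42 × 10^6 m³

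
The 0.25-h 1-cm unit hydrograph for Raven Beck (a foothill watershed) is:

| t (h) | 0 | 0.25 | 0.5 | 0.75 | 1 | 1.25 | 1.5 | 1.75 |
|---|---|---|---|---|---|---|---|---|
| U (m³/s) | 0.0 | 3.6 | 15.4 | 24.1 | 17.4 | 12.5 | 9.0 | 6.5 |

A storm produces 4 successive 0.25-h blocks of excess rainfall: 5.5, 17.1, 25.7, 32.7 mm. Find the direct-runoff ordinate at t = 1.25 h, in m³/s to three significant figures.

Q ≈ 149 m³/s

By discrete convolution, Q_j = Σ (P_i / 10 mm) · U_{j−i}.
At t = 1.25 h (j=5): Q = (5.5/10)·12.5 + (17.1/10)·17.4 + (25.7/10)·24.1 + (32.7/10)·15.4 = 149 m³/s.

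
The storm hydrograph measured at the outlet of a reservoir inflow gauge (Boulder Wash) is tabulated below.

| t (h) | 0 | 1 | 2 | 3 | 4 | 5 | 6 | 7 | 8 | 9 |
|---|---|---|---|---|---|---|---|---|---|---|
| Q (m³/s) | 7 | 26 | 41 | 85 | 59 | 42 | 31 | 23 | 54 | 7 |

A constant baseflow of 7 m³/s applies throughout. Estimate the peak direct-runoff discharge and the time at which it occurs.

Subtracting baseflow gives direct-runoff ordinates: 0.0, 19.0, 34.0, 78.0, 52.0, 35.0, 24.0, 16.0, 47.0, 0.0 m³/s.
The maximum is 78.0 m³/s, occurring at the reading for t = 3 h.

Q_p = 78.0 m³/s at t = 3 h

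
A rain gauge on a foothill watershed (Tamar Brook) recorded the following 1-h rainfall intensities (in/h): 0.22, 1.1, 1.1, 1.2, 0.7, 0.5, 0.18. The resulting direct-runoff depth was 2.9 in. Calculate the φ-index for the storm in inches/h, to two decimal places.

φ ≈ 0.34 in/h

Only the 5 blocks with intensity above φ contribute runoff: 1.1, 1.1, 1.2, 0.7, 0.5 in/h.
Σ(I−φ)·Δt = d  ⇒  (1.1+1.1+1.2+0.7+0.5 − 5φ)·1 = 2.9
φ = (4.600 − 2.9/1) / 5 = 0.34 in/h.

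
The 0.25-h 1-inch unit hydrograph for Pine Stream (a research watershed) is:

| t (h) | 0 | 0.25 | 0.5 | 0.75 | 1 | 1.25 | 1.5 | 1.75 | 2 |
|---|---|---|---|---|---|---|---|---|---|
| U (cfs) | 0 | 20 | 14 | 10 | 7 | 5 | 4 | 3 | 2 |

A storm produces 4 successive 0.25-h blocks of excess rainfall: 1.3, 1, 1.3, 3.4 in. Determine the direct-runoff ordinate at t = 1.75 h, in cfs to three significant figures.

Q ≈ 38.2 cfs

By discrete convolution, Q_j = Σ (P_i / 1 in) · U_{j−i}.
At t = 1.75 h (j=7): Q = (1.3/1)·3 + (1/1)·4 + (1.3/1)·5 + (3.4/1)·7 = 38.2 cfs.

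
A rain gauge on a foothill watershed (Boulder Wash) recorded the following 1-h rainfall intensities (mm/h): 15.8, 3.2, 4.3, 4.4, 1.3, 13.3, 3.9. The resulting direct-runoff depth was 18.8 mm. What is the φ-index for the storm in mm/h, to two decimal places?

Only the 2 blocks with intensity above φ contribute runoff: 15.8, 13.3 mm/h.
Σ(I−φ)·Δt = d  ⇒  (15.8+13.3 − 2φ)·1 = 18.8
φ = (29.10 − 18.8/1) / 2 = 5.15 mm/h.

φ ≈ 5.15 mm/h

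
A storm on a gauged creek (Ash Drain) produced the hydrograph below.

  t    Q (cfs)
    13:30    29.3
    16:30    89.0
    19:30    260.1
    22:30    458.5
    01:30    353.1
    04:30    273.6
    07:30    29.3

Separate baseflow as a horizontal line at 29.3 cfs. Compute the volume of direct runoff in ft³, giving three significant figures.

V ≈ 1.39 × 10^7 ft³

Direct-runoff ordinates (Q − Q_b): 0.0, 59.7, 230.8, 429.2, 323.8, 244.3, 0.0 cfs.
ΣQ_DR = 1288 cfs.
With Δt = 3 h = 10800 s, V = ΣQ_DR · Δt = 1288 × 10800 = 1.39 × 10^7 ft³.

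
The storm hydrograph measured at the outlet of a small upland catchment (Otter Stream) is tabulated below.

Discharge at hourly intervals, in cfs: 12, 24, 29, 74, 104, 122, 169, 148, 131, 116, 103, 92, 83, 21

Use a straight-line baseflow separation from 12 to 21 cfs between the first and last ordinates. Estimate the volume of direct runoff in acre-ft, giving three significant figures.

V ≈ 82.4 acre-ft

Direct-runoff ordinates (Q − Q_b): 0.00, 11.31, 15.62, 59.92, 89.23, 106.54, 152.85, 131.15, 113.46, 97.77, 84.08, 72.38, 62.69, 0.00 cfs.
ΣQ_DR = 997.0 cfs.
With Δt = 1 h = 3600 s, V = ΣQ_DR · Δt = 997.0 × 3600 = 3.59 × 10^6 ft³ = 82.4 acre-ft.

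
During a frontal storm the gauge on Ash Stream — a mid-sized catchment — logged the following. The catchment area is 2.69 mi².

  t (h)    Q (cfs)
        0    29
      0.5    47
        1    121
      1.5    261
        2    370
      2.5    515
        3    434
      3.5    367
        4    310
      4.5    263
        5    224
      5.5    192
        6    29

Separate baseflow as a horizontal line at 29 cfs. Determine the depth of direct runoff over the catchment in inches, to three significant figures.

Direct runoff: 0.0, 18.0, 92.0, 232.0, 341.0, 486.0, 405.0, 338.0, 281.0, 234.0, 195.0, 163.0, 0.0 cfs; ΣQ_DR = 2785 cfs.
V = ΣQ_DR · Δt = 2785 × 1800 s = 5.013 × 10^6 ft³.
Over A = 2.69 mi², depth = V / A = 0.802 in.

d ≈ 0.802 in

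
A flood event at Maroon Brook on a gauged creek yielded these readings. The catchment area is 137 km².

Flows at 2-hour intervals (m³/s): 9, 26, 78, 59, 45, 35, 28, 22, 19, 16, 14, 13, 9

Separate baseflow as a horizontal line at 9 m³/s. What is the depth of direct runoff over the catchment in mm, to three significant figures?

d ≈ 13.5 mm

Direct runoff: 0.0, 17.0, 69.0, 50.0, 36.0, 26.0, 19.0, 13.0, 10.0, 7.0, 5.0, 4.0, 0.0 m³/s; ΣQ_DR = 256.0 m³/s.
V = ΣQ_DR · Δt = 256.0 × 7200 s = 1.843 × 10^6 m³.
Over A = 137 km², depth = V / A = 13.5 mm.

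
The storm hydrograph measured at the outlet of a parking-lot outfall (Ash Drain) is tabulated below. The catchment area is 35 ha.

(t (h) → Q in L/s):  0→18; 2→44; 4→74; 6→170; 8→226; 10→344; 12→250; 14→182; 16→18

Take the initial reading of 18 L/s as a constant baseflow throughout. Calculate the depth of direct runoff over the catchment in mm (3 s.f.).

Direct runoff: 0.0, 26.0, 56.0, 152.0, 208.0, 326.0, 232.0, 164.0, 0.0 L/s; ΣQ_DR = 1164 L/s.
V = ΣQ_DR · Δt = 1164 × 7200 s = 8.381 × 10^6 L.
Over A = 35 ha, depth = V / A = 23.9 mm.

d ≈ 23.9 mm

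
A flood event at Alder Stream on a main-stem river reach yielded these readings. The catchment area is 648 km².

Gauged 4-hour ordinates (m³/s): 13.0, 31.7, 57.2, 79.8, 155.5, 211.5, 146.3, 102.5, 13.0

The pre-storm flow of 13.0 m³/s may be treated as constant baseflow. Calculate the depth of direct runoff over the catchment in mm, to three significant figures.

Direct runoff: 0.0, 18.7, 44.2, 66.8, 142.5, 198.5, 133.3, 89.5, 0.0 m³/s; ΣQ_DR = 693.5 m³/s.
V = ΣQ_DR · Δt = 693.5 × 14400 s = 9.986 × 10^6 m³.
Over A = 648 km², depth = V / A = 15.4 mm.

d ≈ 15.4 mm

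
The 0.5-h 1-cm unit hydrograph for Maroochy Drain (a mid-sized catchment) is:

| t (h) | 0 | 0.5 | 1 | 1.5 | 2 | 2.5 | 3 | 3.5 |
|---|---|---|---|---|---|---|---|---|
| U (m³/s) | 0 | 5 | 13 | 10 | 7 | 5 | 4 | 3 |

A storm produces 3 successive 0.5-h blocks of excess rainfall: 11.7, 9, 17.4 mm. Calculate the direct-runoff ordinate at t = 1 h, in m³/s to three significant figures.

By discrete convolution, Q_j = Σ (P_i / 10 mm) · U_{j−i}.
At t = 1 h (j=2): Q = (11.7/10)·13 + (9/10)·5 + (17.4/10)·0 = 19.7 m³/s.

Q ≈ 19.7 m³/s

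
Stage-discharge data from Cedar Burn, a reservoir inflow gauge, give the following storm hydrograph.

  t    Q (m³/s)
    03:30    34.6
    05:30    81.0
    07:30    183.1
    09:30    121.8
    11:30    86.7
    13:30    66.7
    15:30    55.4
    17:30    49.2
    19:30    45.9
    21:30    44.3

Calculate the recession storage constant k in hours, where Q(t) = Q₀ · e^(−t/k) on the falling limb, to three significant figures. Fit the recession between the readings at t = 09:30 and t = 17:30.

On the falling limb, Q drops from 121.8 to 49.2 m³/s between t = 09:30 and t = 17:30 (Δt = 8 h).
k = −Δt / ln(Q₂/Q₁) = −8 / ln(49.2/121.8) = 8.83 h.

k ≈ 8.83 h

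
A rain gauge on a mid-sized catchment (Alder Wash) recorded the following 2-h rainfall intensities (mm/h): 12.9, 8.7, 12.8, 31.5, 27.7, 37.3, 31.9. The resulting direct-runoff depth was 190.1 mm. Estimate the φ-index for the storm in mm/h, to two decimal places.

φ ≈ 9.84 mm/h

Only the 6 blocks with intensity above φ contribute runoff: 12.9, 12.8, 31.5, 27.7, 37.3, 31.9 mm/h.
Σ(I−φ)·Δt = d  ⇒  (12.9+12.8+31.5+27.7+37.3+31.9 − 6φ)·2 = 190.1
φ = (154.1 − 190.1/2) / 6 = 9.84 mm/h.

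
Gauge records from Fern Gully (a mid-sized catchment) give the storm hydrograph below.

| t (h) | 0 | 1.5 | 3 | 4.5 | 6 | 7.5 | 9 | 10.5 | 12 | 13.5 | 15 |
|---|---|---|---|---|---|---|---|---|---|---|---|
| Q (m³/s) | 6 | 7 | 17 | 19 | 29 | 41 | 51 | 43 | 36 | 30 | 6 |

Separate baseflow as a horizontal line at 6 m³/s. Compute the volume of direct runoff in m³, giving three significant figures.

V ≈ 1.18 × 10^6 m³

Direct-runoff ordinates (Q − Q_b): 0.0, 1.0, 11.0, 13.0, 23.0, 35.0, 45.0, 37.0, 30.0, 24.0, 0.0 m³/s.
ΣQ_DR = 219.0 m³/s.
With Δt = 1.5 h = 5400 s, V = ΣQ_DR · Δt = 219.0 × 5400 = 1.18 × 10^6 m³.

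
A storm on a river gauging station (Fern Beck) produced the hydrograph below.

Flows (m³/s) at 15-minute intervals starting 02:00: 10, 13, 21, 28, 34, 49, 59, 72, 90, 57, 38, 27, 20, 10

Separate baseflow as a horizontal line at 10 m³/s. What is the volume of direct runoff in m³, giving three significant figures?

Direct-runoff ordinates (Q − Q_b): 0.0, 3.0, 11.0, 18.0, 24.0, 39.0, 49.0, 62.0, 80.0, 47.0, 28.0, 17.0, 10.0, 0.0 m³/s.
ΣQ_DR = 388.0 m³/s.
With Δt = 0.25 h = 900 s, V = ΣQ_DR · Δt = 388.0 × 900 = 3.49 × 10^5 m³.

V ≈ 3.49 × 10^5 m³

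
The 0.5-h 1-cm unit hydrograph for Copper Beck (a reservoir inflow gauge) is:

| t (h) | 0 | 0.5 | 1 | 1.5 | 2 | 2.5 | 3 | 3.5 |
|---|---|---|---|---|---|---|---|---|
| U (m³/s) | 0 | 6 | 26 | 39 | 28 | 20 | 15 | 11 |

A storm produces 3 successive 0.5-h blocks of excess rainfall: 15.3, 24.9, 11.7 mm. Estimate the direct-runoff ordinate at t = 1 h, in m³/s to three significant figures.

By discrete convolution, Q_j = Σ (P_i / 10 mm) · U_{j−i}.
At t = 1 h (j=2): Q = (15.3/10)·26 + (24.9/10)·6 + (11.7/10)·0 = 54.7 m³/s.

Q ≈ 54.7 m³/s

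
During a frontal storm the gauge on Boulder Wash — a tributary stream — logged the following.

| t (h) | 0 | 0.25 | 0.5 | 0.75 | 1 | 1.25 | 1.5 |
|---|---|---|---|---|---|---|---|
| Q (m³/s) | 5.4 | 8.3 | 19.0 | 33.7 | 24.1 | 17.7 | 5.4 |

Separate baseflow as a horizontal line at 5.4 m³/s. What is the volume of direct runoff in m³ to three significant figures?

V ≈ 68200 m³

Direct-runoff ordinates (Q − Q_b): 0.0, 2.9, 13.6, 28.3, 18.7, 12.3, 0.0 m³/s.
ΣQ_DR = 75.80 m³/s.
With Δt = 0.25 h = 900 s, V = ΣQ_DR · Δt = 75.80 × 900 = 68200 m³.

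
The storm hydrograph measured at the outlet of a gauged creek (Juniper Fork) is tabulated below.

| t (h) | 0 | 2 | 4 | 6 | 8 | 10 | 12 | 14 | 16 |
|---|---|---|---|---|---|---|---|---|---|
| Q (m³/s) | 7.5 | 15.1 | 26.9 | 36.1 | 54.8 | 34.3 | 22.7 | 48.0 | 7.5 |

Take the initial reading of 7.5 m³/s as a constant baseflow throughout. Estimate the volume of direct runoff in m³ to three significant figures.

V ≈ 1.33 × 10^6 m³

Direct-runoff ordinates (Q − Q_b): 0.0, 7.6, 19.4, 28.6, 47.3, 26.8, 15.2, 40.5, 0.0 m³/s.
ΣQ_DR = 185.4 m³/s.
With Δt = 2 h = 7200 s, V = ΣQ_DR · Δt = 185.4 × 7200 = 1.33 × 10^6 m³.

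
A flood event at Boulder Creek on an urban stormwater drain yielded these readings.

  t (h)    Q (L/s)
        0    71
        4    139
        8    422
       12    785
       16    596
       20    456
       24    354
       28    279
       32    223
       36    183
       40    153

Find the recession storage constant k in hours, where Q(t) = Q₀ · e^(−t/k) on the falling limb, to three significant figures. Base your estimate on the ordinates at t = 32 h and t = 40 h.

k ≈ 21.2 h

On the falling limb, Q drops from 223 to 153 L/s between t = 32 h and t = 40 h (Δt = 8 h).
k = −Δt / ln(Q₂/Q₁) = −8 / ln(153/223) = 21.2 h.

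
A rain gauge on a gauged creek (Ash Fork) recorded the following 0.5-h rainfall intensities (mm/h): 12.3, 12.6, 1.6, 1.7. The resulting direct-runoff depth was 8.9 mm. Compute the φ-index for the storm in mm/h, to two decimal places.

φ ≈ 3.55 mm/h

Only the 2 blocks with intensity above φ contribute runoff: 12.3, 12.6 mm/h.
Σ(I−φ)·Δt = d  ⇒  (12.3+12.6 − 2φ)·0.5 = 8.9
φ = (24.90 − 8.9/0.5) / 2 = 3.55 mm/h.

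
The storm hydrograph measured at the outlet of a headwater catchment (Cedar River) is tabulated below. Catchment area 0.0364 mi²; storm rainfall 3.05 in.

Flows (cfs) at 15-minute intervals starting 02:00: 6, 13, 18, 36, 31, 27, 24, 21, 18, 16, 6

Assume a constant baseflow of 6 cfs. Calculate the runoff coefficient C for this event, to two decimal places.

ΣQ_DR = 150.0 cfs; V = ΣQ_DR·Δt = 1.350 × 10^5 ft³.
Runoff depth d = V / A = 1.596 in.
C = d / P = 1.596 / 3.05 = 0.52.

C ≈ 0.52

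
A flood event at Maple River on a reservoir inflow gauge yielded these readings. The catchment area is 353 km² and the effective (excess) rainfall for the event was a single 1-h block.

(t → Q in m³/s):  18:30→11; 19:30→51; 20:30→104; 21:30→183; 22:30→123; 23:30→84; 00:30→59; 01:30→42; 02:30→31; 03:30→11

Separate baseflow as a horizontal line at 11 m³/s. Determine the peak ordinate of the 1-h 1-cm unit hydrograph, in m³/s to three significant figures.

Direct runoff: 0.0, 40.0, 93.0, 172.0, 112.0, 73.0, 48.0, 31.0, 20.0, 0.0 m³/s; ΣQ_DR = 589.0 m³/s, peak = 172.0 m³/s.
Runoff depth d = ΣQ_DR·Δt / A = 589.0 × 3600 / (353 km²) = 6.007 mm.
The 1-cm UH is the DRH scaled by (10 mm)/d, so U_p = 172.0 × 10/6.007 = 286 m³/s.

U_p ≈ 286 m³/s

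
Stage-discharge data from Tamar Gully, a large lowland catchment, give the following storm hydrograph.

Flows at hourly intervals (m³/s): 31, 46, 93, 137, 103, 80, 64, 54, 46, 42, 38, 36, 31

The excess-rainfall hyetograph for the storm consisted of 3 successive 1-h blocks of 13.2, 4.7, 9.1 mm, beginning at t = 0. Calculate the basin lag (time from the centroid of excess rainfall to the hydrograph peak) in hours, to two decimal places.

t_L ≈ 1.65 h

Centroid of excess rainfall: t_c = Σ P_i·t̄_i / ΣP_i = 1.3481 h (block centres at 0.5, 1.5, 2.5 h).
Hydrograph peak occurs at t = 3 h, so basin lag t_L = 3 − 1.3481 = 1.65 h.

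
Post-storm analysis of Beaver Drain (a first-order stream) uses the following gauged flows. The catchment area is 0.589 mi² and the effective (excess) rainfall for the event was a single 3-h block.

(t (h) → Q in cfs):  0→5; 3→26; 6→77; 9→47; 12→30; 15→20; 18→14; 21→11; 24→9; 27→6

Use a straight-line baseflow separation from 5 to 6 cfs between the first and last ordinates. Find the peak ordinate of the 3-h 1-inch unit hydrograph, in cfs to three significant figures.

U_p ≈ 47.9 cfs

Direct runoff: 0.00, 20.89, 71.78, 41.67, 24.56, 14.44, 8.33, 5.22, 3.11, 0.00 cfs; ΣQ_DR = 190.0 cfs, peak = 71.78 cfs.
Runoff depth d = ΣQ_DR·Δt / A = 190.0 × 10800 / (0.589 mi²) = 1.500 in.
The 1-inch UH is the DRH scaled by (1 in)/d, so U_p = 71.78 × 1/1.500 = 47.9 cfs.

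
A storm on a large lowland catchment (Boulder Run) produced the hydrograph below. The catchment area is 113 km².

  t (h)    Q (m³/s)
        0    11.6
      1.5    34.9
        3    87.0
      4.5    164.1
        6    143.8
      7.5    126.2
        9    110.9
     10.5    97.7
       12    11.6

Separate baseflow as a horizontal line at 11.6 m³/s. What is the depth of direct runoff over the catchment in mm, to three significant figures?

d ≈ 32.7 mm

Direct runoff: 0.0, 23.3, 75.4, 152.5, 132.2, 114.6, 99.3, 86.1, 0.0 m³/s; ΣQ_DR = 683.4 m³/s.
V = ΣQ_DR · Δt = 683.4 × 5400 s = 3.690 × 10^6 m³.
Over A = 113 km², depth = V / A = 32.7 mm.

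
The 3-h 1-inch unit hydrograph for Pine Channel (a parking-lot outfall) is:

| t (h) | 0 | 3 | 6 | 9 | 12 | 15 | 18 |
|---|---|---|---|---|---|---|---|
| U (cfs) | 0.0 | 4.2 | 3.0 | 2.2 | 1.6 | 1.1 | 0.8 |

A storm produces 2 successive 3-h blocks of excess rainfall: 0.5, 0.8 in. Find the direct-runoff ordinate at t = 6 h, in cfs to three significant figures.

Q ≈ 4.86 cfs

By discrete convolution, Q_j = Σ (P_i / 1 in) · U_{j−i}.
At t = 6 h (j=2): Q = (0.5/1)·3.0 + (0.8/1)·4.2 = 4.86 cfs.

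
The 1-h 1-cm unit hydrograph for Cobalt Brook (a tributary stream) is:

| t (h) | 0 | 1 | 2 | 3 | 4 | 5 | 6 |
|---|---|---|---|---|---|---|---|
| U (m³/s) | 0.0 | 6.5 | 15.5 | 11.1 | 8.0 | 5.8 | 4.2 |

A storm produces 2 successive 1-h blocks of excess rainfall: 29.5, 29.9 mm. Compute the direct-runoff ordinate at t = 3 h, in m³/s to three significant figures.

By discrete convolution, Q_j = Σ (P_i / 10 mm) · U_{j−i}.
At t = 3 h (j=3): Q = (29.5/10)·11.1 + (29.9/10)·15.5 = 79.1 m³/s.

Q ≈ 79.1 m³/s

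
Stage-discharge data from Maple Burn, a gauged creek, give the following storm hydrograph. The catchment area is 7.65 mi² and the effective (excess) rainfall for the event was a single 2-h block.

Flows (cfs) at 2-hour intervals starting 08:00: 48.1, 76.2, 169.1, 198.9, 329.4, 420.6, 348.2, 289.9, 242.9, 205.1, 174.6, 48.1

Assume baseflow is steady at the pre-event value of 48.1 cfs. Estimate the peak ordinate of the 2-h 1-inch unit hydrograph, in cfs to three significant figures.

Direct runoff: 0.0, 28.1, 121.0, 150.8, 281.3, 372.5, 300.1, 241.8, 194.8, 157.0, 126.5, 0.0 cfs; ΣQ_DR = 1974 cfs, peak = 372.5 cfs.
Runoff depth d = ΣQ_DR·Δt / A = 1974 × 7200 / (7.65 mi²) = 0.7997 in.
The 1-inch UH is the DRH scaled by (1 in)/d, so U_p = 372.5 × 1/0.7997 = 466 cfs.

U_p ≈ 466 cfs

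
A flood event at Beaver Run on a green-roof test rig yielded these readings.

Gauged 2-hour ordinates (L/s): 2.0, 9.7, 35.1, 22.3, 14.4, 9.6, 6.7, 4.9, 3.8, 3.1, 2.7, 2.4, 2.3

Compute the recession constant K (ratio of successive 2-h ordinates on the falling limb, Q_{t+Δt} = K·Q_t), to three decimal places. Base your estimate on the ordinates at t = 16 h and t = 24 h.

Using the recession-limb readings at t = 16 h and t = 24 h: Q falls from 3.8 to 2.3 L/s over 4 intervals.
K = (Q₂/Q₁)^(1/4) = (2.3/3.8)^(1/4) = 0.882.

K ≈ 0.882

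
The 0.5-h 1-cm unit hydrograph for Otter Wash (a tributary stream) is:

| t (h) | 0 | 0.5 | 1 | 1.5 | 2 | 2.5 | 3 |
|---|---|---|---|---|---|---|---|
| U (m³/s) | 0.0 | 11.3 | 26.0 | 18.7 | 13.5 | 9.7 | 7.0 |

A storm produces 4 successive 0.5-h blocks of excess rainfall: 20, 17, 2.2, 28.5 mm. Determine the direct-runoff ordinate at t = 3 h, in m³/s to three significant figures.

By discrete convolution, Q_j = Σ (P_i / 10 mm) · U_{j−i}.
At t = 3 h (j=6): Q = (20/10)·7.0 + (17/10)·9.7 + (2.2/10)·13.5 + (28.5/10)·18.7 = 86.8 m³/s.

Q ≈ 86.8 m³/s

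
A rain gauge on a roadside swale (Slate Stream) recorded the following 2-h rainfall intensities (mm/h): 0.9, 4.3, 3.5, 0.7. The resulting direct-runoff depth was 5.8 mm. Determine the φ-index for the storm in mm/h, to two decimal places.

φ ≈ 2.45 mm/h

Only the 2 blocks with intensity above φ contribute runoff: 4.3, 3.5 mm/h.
Σ(I−φ)·Δt = d  ⇒  (4.3+3.5 − 2φ)·2 = 5.8
φ = (7.800 − 5.8/2) / 2 = 2.45 mm/h.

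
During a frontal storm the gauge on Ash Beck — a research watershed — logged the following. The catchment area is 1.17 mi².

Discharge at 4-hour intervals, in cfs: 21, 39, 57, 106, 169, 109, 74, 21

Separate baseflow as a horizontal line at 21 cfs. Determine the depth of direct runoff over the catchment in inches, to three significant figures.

d ≈ 2.27 in

Direct runoff: 0.0, 18.0, 36.0, 85.0, 148.0, 88.0, 53.0, 0.0 cfs; ΣQ_DR = 428.0 cfs.
V = ΣQ_DR · Δt = 428.0 × 14400 s = 6.163 × 10^6 ft³.
Over A = 1.17 mi², depth = V / A = 2.27 in.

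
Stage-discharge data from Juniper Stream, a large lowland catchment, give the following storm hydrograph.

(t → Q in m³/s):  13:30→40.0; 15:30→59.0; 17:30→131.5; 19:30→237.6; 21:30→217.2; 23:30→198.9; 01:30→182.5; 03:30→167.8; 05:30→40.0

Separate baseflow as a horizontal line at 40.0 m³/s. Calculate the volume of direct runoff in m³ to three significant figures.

Direct-runoff ordinates (Q − Q_b): 0.0, 19.0, 91.5, 197.6, 177.2, 158.9, 142.5, 127.8, 0.0 m³/s.
ΣQ_DR = 914.5 m³/s.
With Δt = 2 h = 7200 s, V = ΣQ_DR · Δt = 914.5 × 7200 = 6.58 × 10^6 m³.

V ≈ 6.58 × 10^6 m³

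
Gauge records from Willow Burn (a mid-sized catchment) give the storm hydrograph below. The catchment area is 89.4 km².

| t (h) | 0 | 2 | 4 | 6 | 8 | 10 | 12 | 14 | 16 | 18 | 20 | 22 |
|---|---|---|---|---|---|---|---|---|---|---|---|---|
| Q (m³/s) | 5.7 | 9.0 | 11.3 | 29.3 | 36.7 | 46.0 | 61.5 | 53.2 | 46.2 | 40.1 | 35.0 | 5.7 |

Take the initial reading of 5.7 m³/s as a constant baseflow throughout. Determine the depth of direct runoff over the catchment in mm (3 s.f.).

Direct runoff: 0.0, 3.3, 5.6, 23.6, 31.0, 40.3, 55.8, 47.5, 40.5, 34.4, 29.3, 0.0 m³/s; ΣQ_DR = 311.3 m³/s.
V = ΣQ_DR · Δt = 311.3 × 7200 s = 2.241 × 10^6 m³.
Over A = 89.4 km², depth = V / A = 25.1 mm.

d ≈ 25.1 mm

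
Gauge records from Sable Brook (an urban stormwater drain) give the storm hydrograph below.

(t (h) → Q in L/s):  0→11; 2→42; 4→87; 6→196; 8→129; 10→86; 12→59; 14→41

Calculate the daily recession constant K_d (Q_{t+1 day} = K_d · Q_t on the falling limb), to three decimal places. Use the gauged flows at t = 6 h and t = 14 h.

K_d ≈ 0.009

Between t = 6 h and t = 14 h the flow falls from 196 to 41 L/s over 4×2 h = 8 h.
Per-interval ratio K = (41/196)^(1/4) = 0.6763; K_d = K^(24/2) = 0.009.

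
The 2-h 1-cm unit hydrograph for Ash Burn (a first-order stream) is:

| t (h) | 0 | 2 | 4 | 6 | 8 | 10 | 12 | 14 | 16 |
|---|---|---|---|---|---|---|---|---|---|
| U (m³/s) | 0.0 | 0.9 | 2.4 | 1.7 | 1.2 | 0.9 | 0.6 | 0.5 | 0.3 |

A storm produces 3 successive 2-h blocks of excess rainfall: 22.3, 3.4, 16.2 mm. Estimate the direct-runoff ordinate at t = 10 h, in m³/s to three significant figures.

By discrete convolution, Q_j = Σ (P_i / 10 mm) · U_{j−i}.
At t = 10 h (j=5): Q = (22.3/10)·0.9 + (3.4/10)·1.2 + (16.2/10)·1.7 = 5.17 m³/s.

Q ≈ 5.17 m³/s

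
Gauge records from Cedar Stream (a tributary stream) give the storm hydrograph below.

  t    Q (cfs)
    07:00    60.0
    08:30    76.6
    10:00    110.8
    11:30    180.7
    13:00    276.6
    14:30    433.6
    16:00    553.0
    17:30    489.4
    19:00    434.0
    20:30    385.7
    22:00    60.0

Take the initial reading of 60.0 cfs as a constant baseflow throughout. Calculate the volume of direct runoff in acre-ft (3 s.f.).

Direct-runoff ordinates (Q − Q_b): 0.0, 16.6, 50.8, 120.7, 216.6, 373.6, 493.0, 429.4, 374.0, 325.7, 0.0 cfs.
ΣQ_DR = 2400 cfs.
With Δt = 1.5 h = 5400 s, V = ΣQ_DR · Δt = 2400 × 5400 = 1.30 × 10^7 ft³ = 298 acre-ft.

V ≈ 298 acre-ft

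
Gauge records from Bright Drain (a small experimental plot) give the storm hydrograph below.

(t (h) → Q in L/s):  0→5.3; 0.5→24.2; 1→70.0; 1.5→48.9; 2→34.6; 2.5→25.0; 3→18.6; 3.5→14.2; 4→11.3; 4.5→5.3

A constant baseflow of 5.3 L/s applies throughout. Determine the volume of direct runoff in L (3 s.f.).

V ≈ 3.68 × 10^5 L

Direct-runoff ordinates (Q − Q_b): 0.0, 18.9, 64.7, 43.6, 29.3, 19.7, 13.3, 8.9, 6.0, 0.0 L/s.
ΣQ_DR = 204.4 L/s.
With Δt = 0.5 h = 1800 s, V = ΣQ_DR · Δt = 204.4 × 1800 = 3.68 × 10^5 L.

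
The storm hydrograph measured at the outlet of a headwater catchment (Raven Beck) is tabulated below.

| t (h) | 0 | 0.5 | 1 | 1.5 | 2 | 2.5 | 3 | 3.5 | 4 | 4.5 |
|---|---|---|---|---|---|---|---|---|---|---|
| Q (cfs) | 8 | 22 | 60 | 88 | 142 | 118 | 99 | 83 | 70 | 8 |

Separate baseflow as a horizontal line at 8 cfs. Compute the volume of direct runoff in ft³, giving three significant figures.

Direct-runoff ordinates (Q − Q_b): 0.0, 14.0, 52.0, 80.0, 134.0, 110.0, 91.0, 75.0, 62.0, 0.0 cfs.
ΣQ_DR = 618.0 cfs.
With Δt = 0.5 h = 1800 s, V = ΣQ_DR · Δt = 618.0 × 1800 = 1.11 × 10^6 ft³.

V ≈ 1.11 × 10^6 ft³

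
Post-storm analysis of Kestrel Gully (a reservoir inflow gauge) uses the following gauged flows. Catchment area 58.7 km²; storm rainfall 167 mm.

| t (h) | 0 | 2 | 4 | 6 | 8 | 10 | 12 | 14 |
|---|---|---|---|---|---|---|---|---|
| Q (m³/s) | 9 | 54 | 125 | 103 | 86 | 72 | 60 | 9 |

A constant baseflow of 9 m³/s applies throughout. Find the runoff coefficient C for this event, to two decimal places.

ΣQ_DR = 446.0 m³/s; V = ΣQ_DR·Δt = 3.211 × 10^6 m³.
Runoff depth d = V / A = 54.71 mm.
C = d / P = 54.71 / 167 = 0.33.

C ≈ 0.33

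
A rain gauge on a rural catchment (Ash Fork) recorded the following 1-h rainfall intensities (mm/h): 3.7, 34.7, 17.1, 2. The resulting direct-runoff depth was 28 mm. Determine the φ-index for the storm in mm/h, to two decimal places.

φ ≈ 11.90 mm/h

Only the 2 blocks with intensity above φ contribute runoff: 34.7, 17.1 mm/h.
Σ(I−φ)·Δt = d  ⇒  (34.7+17.1 − 2φ)·1 = 28
φ = (51.80 − 28/1) / 2 = 11.90 mm/h.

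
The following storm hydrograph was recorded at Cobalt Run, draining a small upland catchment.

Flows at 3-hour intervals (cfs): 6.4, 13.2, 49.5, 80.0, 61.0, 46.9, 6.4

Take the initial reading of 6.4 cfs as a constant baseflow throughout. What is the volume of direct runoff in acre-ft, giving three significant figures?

Direct-runoff ordinates (Q − Q_b): 0.0, 6.8, 43.1, 73.6, 54.6, 40.5, 0.0 cfs.
ΣQ_DR = 218.6 cfs.
With Δt = 3 h = 10800 s, V = ΣQ_DR · Δt = 218.6 × 10800 = 2.36 × 10^6 ft³ = 54.2 acre-ft.

V ≈ 54.2 acre-ft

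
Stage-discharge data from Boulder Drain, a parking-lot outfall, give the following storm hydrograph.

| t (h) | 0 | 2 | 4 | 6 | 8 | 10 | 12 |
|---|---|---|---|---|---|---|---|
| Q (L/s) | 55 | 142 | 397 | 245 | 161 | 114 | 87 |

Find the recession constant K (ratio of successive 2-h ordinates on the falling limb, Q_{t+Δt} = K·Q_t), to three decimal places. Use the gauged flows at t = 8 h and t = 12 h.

Using the recession-limb readings at t = 8 h and t = 12 h: Q falls from 161 to 87 L/s over 2 intervals.
K = (Q₂/Q₁)^(1/2) = (87/161)^(1/2) = 0.735.

K ≈ 0.735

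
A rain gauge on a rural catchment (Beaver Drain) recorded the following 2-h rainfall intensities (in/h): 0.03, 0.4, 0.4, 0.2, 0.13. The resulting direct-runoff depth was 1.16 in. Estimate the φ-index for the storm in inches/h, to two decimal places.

Only the 3 blocks with intensity above φ contribute runoff: 0.4, 0.4, 0.2 in/h.
Σ(I−φ)·Δt = d  ⇒  (0.4+0.4+0.2 − 3φ)·2 = 1.16
φ = (1.000 − 1.16/2) / 3 = 0.14 in/h.

φ ≈ 0.14 in/h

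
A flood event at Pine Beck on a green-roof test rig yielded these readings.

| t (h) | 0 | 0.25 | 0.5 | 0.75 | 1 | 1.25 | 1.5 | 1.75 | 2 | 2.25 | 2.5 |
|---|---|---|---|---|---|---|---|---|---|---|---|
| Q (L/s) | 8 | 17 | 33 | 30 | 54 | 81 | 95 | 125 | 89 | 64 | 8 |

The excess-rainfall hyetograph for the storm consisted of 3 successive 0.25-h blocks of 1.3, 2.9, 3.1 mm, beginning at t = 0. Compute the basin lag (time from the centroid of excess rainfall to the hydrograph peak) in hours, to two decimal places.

Centroid of excess rainfall: t_c = Σ P_i·t̄_i / ΣP_i = 0.4366 h (block centres at 0.125, 0.375, 0.625 h).
Hydrograph peak occurs at t = 1.75 h, so basin lag t_L = 1.75 − 0.4366 = 1.31 h.

t_L ≈ 1.31 h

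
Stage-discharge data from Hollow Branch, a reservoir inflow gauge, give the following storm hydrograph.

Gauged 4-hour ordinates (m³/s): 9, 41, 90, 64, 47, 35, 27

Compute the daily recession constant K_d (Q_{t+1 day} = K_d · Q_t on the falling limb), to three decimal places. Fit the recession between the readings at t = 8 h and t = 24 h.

Between t = 8 h and t = 24 h the flow falls from 90 to 27 m³/s over 4×4 h = 16 h.
Per-interval ratio K = (27/90)^(1/4) = 0.7401; K_d = K^(24/4) = 0.164.

K_d ≈ 0.164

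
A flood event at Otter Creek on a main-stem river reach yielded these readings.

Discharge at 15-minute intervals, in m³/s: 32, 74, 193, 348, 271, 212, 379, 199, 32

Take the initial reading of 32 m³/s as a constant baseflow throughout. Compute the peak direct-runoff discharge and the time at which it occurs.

Q_p = 347.0 m³/s at t = 1.5 h

Subtracting baseflow gives direct-runoff ordinates: 0.0, 42.0, 161.0, 316.0, 239.0, 180.0, 347.0, 167.0, 0.0 m³/s.
The maximum is 347.0 m³/s, occurring at the reading for t = 1.5 h.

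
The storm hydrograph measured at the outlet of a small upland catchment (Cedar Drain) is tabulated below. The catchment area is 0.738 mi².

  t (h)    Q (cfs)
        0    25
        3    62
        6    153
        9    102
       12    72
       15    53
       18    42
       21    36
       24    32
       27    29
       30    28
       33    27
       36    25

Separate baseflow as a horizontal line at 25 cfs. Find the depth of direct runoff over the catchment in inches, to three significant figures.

d ≈ 2.27 in

Direct runoff: 0.0, 37.0, 128.0, 77.0, 47.0, 28.0, 17.0, 11.0, 7.0, 4.0, 3.0, 2.0, 0.0 cfs; ΣQ_DR = 361.0 cfs.
V = ΣQ_DR · Δt = 361.0 × 10800 s = 3.899 × 10^6 ft³.
Over A = 0.738 mi², depth = V / A = 2.27 in.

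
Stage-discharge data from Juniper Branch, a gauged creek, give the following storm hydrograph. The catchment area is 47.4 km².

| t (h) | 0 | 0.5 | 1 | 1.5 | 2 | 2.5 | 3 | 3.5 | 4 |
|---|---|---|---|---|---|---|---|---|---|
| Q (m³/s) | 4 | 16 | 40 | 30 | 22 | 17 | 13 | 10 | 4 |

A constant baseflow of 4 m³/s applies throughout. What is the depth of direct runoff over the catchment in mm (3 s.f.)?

d ≈ 4.56 mm

Direct runoff: 0.0, 12.0, 36.0, 26.0, 18.0, 13.0, 9.0, 6.0, 0.0 m³/s; ΣQ_DR = 120.0 m³/s.
V = ΣQ_DR · Δt = 120.0 × 1800 s = 2.160 × 10^5 m³.
Over A = 47.4 km², depth = V / A = 4.56 mm.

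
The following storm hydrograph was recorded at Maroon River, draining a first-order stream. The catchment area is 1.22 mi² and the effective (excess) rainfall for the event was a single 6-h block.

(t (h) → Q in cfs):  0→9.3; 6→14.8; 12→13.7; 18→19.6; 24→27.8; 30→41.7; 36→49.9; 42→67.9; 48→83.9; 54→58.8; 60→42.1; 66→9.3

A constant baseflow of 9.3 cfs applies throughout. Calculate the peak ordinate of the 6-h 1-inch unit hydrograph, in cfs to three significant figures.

Direct runoff: 0.0, 5.5, 4.4, 10.3, 18.5, 32.4, 40.6, 58.6, 74.6, 49.5, 32.8, 0.0 cfs; ΣQ_DR = 327.2 cfs, peak = 74.6 cfs.
Runoff depth d = ΣQ_DR·Δt / A = 327.2 × 21600 / (1.22 mi²) = 2.494 in.
The 1-inch UH is the DRH scaled by (1 in)/d, so U_p = 74.6 × 1/2.494 = 29.9 cfs.

U_p ≈ 29.9 cfs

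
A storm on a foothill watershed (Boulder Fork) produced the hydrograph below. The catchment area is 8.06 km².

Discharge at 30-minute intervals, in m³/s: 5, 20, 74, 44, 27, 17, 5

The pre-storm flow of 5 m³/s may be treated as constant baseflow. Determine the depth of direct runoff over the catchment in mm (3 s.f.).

Direct runoff: 0.0, 15.0, 69.0, 39.0, 22.0, 12.0, 0.0 m³/s; ΣQ_DR = 157.0 m³/s.
V = ΣQ_DR · Δt = 157.0 × 1800 s = 2.826 × 10^5 m³.
Over A = 8.06 km², depth = V / A = 35.1 mm.

d ≈ 35.1 mm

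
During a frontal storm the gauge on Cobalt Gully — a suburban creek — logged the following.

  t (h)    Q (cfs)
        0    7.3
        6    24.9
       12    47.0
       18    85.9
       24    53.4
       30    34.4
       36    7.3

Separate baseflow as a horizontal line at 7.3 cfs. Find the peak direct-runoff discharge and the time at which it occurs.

Subtracting baseflow gives direct-runoff ordinates: 0.0, 17.6, 39.7, 78.6, 46.1, 27.1, 0.0 cfs.
The maximum is 78.6 cfs, occurring at the reading for t = 18 h.

Q_p = 78.6 cfs at t = 18 h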